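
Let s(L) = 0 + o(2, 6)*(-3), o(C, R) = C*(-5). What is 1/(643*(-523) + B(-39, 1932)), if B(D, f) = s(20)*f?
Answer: -1/278329 ≈ -3.5929e-6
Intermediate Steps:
o(C, R) = -5*C
s(L) = 30 (s(L) = 0 - 5*2*(-3) = 0 - 10*(-3) = 0 + 30 = 30)
B(D, f) = 30*f
1/(643*(-523) + B(-39, 1932)) = 1/(643*(-523) + 30*1932) = 1/(-336289 + 57960) = 1/(-278329) = -1/278329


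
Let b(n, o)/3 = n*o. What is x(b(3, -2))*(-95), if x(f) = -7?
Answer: 665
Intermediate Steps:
b(n, o) = 3*n*o (b(n, o) = 3*(n*o) = 3*n*o)
x(b(3, -2))*(-95) = -7*(-95) = 665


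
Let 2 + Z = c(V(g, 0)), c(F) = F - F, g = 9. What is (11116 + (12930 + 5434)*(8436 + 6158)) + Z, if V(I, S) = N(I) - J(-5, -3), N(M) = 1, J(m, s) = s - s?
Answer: 268015330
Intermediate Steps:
J(m, s) = 0
V(I, S) = 1 (V(I, S) = 1 - 1*0 = 1 + 0 = 1)
c(F) = 0
Z = -2 (Z = -2 + 0 = -2)
(11116 + (12930 + 5434)*(8436 + 6158)) + Z = (11116 + (12930 + 5434)*(8436 + 6158)) - 2 = (11116 + 18364*14594) - 2 = (11116 + 268004216) - 2 = 268015332 - 2 = 268015330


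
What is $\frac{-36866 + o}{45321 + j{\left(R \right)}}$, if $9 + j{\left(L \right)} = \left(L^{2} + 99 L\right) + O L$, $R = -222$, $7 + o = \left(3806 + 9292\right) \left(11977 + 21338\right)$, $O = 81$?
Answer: $\frac{145440999}{18212} \approx 7986.0$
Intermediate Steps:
$o = 436359863$ ($o = -7 + \left(3806 + 9292\right) \left(11977 + 21338\right) = -7 + 13098 \cdot 33315 = -7 + 436359870 = 436359863$)
$j{\left(L \right)} = -9 + L^{2} + 180 L$ ($j{\left(L \right)} = -9 + \left(\left(L^{2} + 99 L\right) + 81 L\right) = -9 + \left(L^{2} + 180 L\right) = -9 + L^{2} + 180 L$)
$\frac{-36866 + o}{45321 + j{\left(R \right)}} = \frac{-36866 + 436359863}{45321 + \left(-9 + \left(-222\right)^{2} + 180 \left(-222\right)\right)} = \frac{436322997}{45321 - -9315} = \frac{436322997}{45321 + 9315} = \frac{436322997}{54636} = 436322997 \cdot \frac{1}{54636} = \frac{145440999}{18212}$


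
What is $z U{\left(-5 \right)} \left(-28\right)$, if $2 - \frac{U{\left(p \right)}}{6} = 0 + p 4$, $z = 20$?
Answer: $-73920$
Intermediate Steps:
$U{\left(p \right)} = 12 - 24 p$ ($U{\left(p \right)} = 12 - 6 \left(0 + p 4\right) = 12 - 6 \left(0 + 4 p\right) = 12 - 6 \cdot 4 p = 12 - 24 p$)
$z U{\left(-5 \right)} \left(-28\right) = 20 \left(12 - -120\right) \left(-28\right) = 20 \left(12 + 120\right) \left(-28\right) = 20 \cdot 132 \left(-28\right) = 2640 \left(-28\right) = -73920$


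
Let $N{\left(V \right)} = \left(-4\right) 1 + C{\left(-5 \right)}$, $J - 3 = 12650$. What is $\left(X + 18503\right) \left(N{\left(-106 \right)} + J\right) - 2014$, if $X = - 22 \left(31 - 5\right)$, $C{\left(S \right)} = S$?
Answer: $226717550$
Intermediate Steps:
$J = 12653$ ($J = 3 + 12650 = 12653$)
$N{\left(V \right)} = -9$ ($N{\left(V \right)} = \left(-4\right) 1 - 5 = -4 - 5 = -9$)
$X = -572$ ($X = \left(-22\right) 26 = -572$)
$\left(X + 18503\right) \left(N{\left(-106 \right)} + J\right) - 2014 = \left(-572 + 18503\right) \left(-9 + 12653\right) - 2014 = 17931 \cdot 12644 - 2014 = 226719564 - 2014 = 226717550$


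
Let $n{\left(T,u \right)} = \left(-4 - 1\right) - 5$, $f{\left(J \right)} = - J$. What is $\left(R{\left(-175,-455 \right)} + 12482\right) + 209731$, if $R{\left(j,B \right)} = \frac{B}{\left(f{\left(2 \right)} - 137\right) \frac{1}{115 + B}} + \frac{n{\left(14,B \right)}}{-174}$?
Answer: $\frac{2673763604}{12093} \approx 2.211 \cdot 10^{5}$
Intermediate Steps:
$n{\left(T,u \right)} = -10$ ($n{\left(T,u \right)} = -5 - 5 = -10$)
$R{\left(j,B \right)} = \frac{5}{87} + B \left(- \frac{115}{139} - \frac{B}{139}\right)$ ($R{\left(j,B \right)} = \frac{B}{\left(\left(-1\right) 2 - 137\right) \frac{1}{115 + B}} - \frac{10}{-174} = \frac{B}{\left(-2 - 137\right) \frac{1}{115 + B}} - - \frac{5}{87} = \frac{B}{\left(-139\right) \frac{1}{115 + B}} + \frac{5}{87} = B \left(- \frac{115}{139} - \frac{B}{139}\right) + \frac{5}{87} = \frac{5}{87} + B \left(- \frac{115}{139} - \frac{B}{139}\right)$)
$\left(R{\left(-175,-455 \right)} + 12482\right) + 209731 = \left(\left(\frac{5}{87} - - \frac{52325}{139} - \frac{\left(-455\right)^{2}}{139}\right) + 12482\right) + 209731 = \left(\left(\frac{5}{87} + \frac{52325}{139} - \frac{207025}{139}\right) + 12482\right) + 209731 = \left(- \frac{13458205}{12093} + 12482\right) + 209731 = \frac{137486621}{12093} + 209731 = \frac{2673763604}{12093}$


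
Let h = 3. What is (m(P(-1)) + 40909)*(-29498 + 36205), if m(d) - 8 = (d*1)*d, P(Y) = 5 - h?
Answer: 274457147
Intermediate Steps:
P(Y) = 2 (P(Y) = 5 - 1*3 = 5 - 3 = 2)
m(d) = 8 + d**2 (m(d) = 8 + (d*1)*d = 8 + d*d = 8 + d**2)
(m(P(-1)) + 40909)*(-29498 + 36205) = ((8 + 2**2) + 40909)*(-29498 + 36205) = ((8 + 4) + 40909)*6707 = (12 + 40909)*6707 = 40921*6707 = 274457147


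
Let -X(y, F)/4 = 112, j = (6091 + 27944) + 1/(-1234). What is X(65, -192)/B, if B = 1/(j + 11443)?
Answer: -12570846624/617 ≈ -2.0374e+7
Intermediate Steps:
j = 41999189/1234 (j = 34035 - 1/1234 = 41999189/1234 ≈ 34035.)
X(y, F) = -448 (X(y, F) = -4*112 = -448)
B = 1234/56119851 (B = 1/(41999189/1234 + 11443) = 1/(56119851/1234) = 1234/56119851 ≈ 2.1989e-5)
X(65, -192)/B = -448/1234/56119851 = -448*56119851/1234 = -12570846624/617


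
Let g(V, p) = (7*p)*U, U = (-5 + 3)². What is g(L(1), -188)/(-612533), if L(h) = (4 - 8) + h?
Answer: 5264/612533 ≈ 0.0085938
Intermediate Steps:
U = 4 (U = (-2)² = 4)
L(h) = -4 + h
g(V, p) = 28*p (g(V, p) = (7*p)*4 = 28*p)
g(L(1), -188)/(-612533) = (28*(-188))/(-612533) = -5264*(-1/612533) = 5264/612533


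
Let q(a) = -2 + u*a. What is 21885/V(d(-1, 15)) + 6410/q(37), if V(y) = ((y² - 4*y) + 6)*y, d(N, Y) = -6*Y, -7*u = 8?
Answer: -227966881/1574676 ≈ -144.77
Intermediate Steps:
u = -8/7 (u = -⅐*8 = -8/7 ≈ -1.1429)
q(a) = -2 - 8*a/7
V(y) = y*(6 + y² - 4*y) (V(y) = (6 + y² - 4*y)*y = y*(6 + y² - 4*y))
21885/V(d(-1, 15)) + 6410/q(37) = 21885/(((-6*15)*(6 + (-6*15)² - (-24)*15))) + 6410/(-2 - 8/7*37) = 21885/((-90*(6 + (-90)² - 4*(-90)))) + 6410/(-2 - 296/7) = 21885/((-90*(6 + 8100 + 360))) + 6410/(-310/7) = 21885/((-90*8466)) + 6410*(-7/310) = 21885/(-761940) - 4487/31 = 21885*(-1/761940) - 4487/31 = -1459/50796 - 4487/31 = -227966881/1574676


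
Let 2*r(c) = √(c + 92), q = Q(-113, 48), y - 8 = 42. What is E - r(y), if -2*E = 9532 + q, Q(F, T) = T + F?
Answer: -9467/2 - √142/2 ≈ -4739.5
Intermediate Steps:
Q(F, T) = F + T
y = 50 (y = 8 + 42 = 50)
q = -65 (q = -113 + 48 = -65)
r(c) = √(92 + c)/2 (r(c) = √(c + 92)/2 = √(92 + c)/2)
E = -9467/2 (E = -(9532 - 65)/2 = -½*9467 = -9467/2 ≈ -4733.5)
E - r(y) = -9467/2 - √(92 + 50)/2 = -9467/2 - √142/2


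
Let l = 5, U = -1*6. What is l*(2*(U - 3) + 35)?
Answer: 85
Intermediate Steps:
U = -6
l*(2*(U - 3) + 35) = 5*(2*(-6 - 3) + 35) = 5*(2*(-9) + 35) = 5*(-18 + 35) = 5*17 = 85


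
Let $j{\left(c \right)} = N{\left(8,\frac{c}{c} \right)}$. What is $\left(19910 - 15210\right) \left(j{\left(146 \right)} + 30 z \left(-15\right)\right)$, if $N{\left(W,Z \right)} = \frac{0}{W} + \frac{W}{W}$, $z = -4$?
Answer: $8464700$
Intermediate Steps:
$N{\left(W,Z \right)} = 1$ ($N{\left(W,Z \right)} = 0 + 1 = 1$)
$j{\left(c \right)} = 1$
$\left(19910 - 15210\right) \left(j{\left(146 \right)} + 30 z \left(-15\right)\right) = \left(19910 - 15210\right) \left(1 + 30 \left(-4\right) \left(-15\right)\right) = 4700 \left(1 - -1800\right) = 4700 \left(1 + 1800\right) = 4700 \cdot 1801 = 8464700$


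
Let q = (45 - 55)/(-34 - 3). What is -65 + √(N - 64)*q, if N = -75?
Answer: -65 + 10*I*√139/37 ≈ -65.0 + 3.1864*I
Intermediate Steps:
q = 10/37 (q = -10/(-37) = -10*(-1/37) = 10/37 ≈ 0.27027)
-65 + √(N - 64)*q = -65 + √(-75 - 64)*(10/37) = -65 + √(-139)*(10/37) = -65 + (I*√139)*(10/37) = -65 + 10*I*√139/37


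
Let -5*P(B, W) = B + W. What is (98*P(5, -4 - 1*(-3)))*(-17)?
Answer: 6664/5 ≈ 1332.8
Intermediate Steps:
P(B, W) = -B/5 - W/5 (P(B, W) = -(B + W)/5 = -B/5 - W/5)
(98*P(5, -4 - 1*(-3)))*(-17) = (98*(-⅕*5 - (-4 - 1*(-3))/5))*(-17) = (98*(-1 - (-4 + 3)/5))*(-17) = (98*(-1 - ⅕*(-1)))*(-17) = (98*(-1 + ⅕))*(-17) = (98*(-⅘))*(-17) = -392/5*(-17) = 6664/5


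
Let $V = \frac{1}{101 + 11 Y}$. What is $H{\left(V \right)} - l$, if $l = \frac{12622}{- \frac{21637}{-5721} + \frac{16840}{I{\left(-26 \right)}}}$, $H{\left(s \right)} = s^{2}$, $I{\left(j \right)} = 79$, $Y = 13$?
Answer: $- \frac{339630545133965}{5837562133168} \approx -58.18$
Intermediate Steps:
$V = \frac{1}{244}$ ($V = \frac{1}{101 + 11 \cdot 13} = \frac{1}{101 + 143} = \frac{1}{244} \approx 0.0040984$)
$l = \frac{5704626498}{98050963}$ ($l = \frac{12622}{- \frac{21637}{-5721} + \frac{16840}{79}} = \frac{12622}{\left(-21637\right) \left(- \frac{1}{5721}\right) + 16840 \cdot \frac{1}{79}} = \frac{12622}{\frac{21637}{5721} + \frac{16840}{79}} = \frac{12622}{\frac{98050963}{451959}} = 12622 \cdot \frac{451959}{98050963} = \frac{5704626498}{98050963} \approx 58.18$)
$H{\left(V \right)} - l = \left(\frac{1}{244}\right)^{2} - \frac{5704626498}{98050963} = \frac{1}{59536} - \frac{5704626498}{98050963} = - \frac{339630545133965}{5837562133168}$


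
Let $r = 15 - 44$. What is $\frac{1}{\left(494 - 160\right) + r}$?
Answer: $\frac{1}{305} \approx 0.0032787$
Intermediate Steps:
$r = -29$ ($r = 15 - 44 = -29$)
$\frac{1}{\left(494 - 160\right) + r} = \frac{1}{\left(494 - 160\right) - 29} = \frac{1}{334 - 29} = \frac{1}{305}$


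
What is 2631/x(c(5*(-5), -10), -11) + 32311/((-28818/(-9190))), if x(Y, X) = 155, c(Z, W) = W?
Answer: 23050612054/2233395 ≈ 10321.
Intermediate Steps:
2631/x(c(5*(-5), -10), -11) + 32311/((-28818/(-9190))) = 2631/155 + 32311/((-28818/(-9190))) = 2631*(1/155) + 32311/((-28818*(-1/9190))) = 2631/155 + 32311/(14409/4595) = 2631/155 + 32311*(4595/14409) = 2631/155 + 148469045/14409 = 23050612054/2233395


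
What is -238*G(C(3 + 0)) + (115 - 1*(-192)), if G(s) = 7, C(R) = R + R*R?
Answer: -1359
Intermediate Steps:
C(R) = R + R²
-238*G(C(3 + 0)) + (115 - 1*(-192)) = -238*7 + (115 - 1*(-192)) = -1666 + (115 + 192) = -1666 + 307 = -1359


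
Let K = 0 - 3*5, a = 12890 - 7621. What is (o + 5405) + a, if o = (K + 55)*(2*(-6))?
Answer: 10194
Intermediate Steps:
a = 5269
K = -15 (K = 0 - 15 = -15)
o = -480 (o = (-15 + 55)*(2*(-6)) = 40*(-12) = -480)
(o + 5405) + a = (-480 + 5405) + 5269 = 4925 + 5269 = 10194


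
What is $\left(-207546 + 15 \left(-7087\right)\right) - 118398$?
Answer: $-432249$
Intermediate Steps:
$\left(-207546 + 15 \left(-7087\right)\right) - 118398 = \left(-207546 - 106305\right) - 118398 = -313851 - 118398 = -432249$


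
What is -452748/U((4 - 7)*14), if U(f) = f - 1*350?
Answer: 113187/98 ≈ 1155.0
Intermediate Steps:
U(f) = -350 + f (U(f) = f - 350 = -350 + f)
-452748/U((4 - 7)*14) = -452748/(-350 + (4 - 7)*14) = -452748/(-350 - 3*14) = -452748/(-350 - 42) = -452748/(-392) = -452748*(-1/392) = 113187/98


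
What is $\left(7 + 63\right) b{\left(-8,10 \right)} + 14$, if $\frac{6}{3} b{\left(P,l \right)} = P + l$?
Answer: $84$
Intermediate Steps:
$b{\left(P,l \right)} = \frac{P}{2} + \frac{l}{2}$ ($b{\left(P,l \right)} = \frac{P + l}{2} = \frac{P}{2} + \frac{l}{2}$)
$\left(7 + 63\right) b{\left(-8,10 \right)} + 14 = \left(7 + 63\right) \left(\frac{1}{2} \left(-8\right) + \frac{1}{2} \cdot 10\right) + 14 = 70 \left(-4 + 5\right) + 14 = 70 \cdot 1 + 14 = 70 + 14 = 84$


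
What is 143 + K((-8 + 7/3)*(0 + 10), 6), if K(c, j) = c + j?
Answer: 277/3 ≈ 92.333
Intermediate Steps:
143 + K((-8 + 7/3)*(0 + 10), 6) = 143 + ((-8 + 7/3)*(0 + 10) + 6) = 143 + ((-8 + 7*(1/3))*10 + 6) = 143 + ((-8 + 7/3)*10 + 6) = 143 + (-17/3*10 + 6) = 143 + (-170/3 + 6) = 143 - 152/3 = 277/3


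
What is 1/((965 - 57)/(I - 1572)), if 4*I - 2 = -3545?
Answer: -9831/3632 ≈ -2.7068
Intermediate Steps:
I = -3543/4 (I = ½ + (¼)*(-3545) = ½ - 3545/4 = -3543/4 ≈ -885.75)
1/((965 - 57)/(I - 1572)) = 1/((965 - 57)/(-3543/4 - 1572)) = 1/(908/(-9831/4)) = 1/(908*(-4/9831)) = 1/(-3632/9831) = -9831/3632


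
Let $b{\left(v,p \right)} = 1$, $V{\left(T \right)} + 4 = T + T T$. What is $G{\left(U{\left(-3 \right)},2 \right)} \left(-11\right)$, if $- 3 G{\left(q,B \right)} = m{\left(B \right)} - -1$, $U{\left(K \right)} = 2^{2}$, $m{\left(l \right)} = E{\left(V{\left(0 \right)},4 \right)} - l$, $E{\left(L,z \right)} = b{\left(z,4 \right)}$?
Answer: $0$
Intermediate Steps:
$V{\left(T \right)} = -4 + T + T^{2}$ ($V{\left(T \right)} = -4 + \left(T + T T\right) = -4 + \left(T + T^{2}\right) = -4 + T + T^{2}$)
$E{\left(L,z \right)} = 1$
$m{\left(l \right)} = 1 - l$
$U{\left(K \right)} = 4$
$G{\left(q,B \right)} = - \frac{2}{3} + \frac{B}{3}$ ($G{\left(q,B \right)} = - \frac{\left(1 - B\right) - -1}{3} = - \frac{\left(1 - B\right) + 1}{3} = - \frac{2 - B}{3} = - \frac{2}{3} + \frac{B}{3}$)
$G{\left(U{\left(-3 \right)},2 \right)} \left(-11\right) = \left(- \frac{2}{3} + \frac{1}{3} \cdot 2\right) \left(-11\right) = \left(- \frac{2}{3} + \frac{2}{3}\right) \left(-11\right) = 0 \left(-11\right) = 0$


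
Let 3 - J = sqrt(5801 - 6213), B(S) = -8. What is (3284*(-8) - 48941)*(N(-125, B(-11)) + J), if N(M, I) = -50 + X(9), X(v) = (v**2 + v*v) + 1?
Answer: -8724708 + 150426*I*sqrt(103) ≈ -8.7247e+6 + 1.5267e+6*I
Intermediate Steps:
X(v) = 1 + 2*v**2 (X(v) = (v**2 + v**2) + 1 = 2*v**2 + 1 = 1 + 2*v**2)
N(M, I) = 113 (N(M, I) = -50 + (1 + 2*9**2) = -50 + (1 + 2*81) = -50 + (1 + 162) = -50 + 163 = 113)
J = 3 - 2*I*sqrt(103) (J = 3 - sqrt(5801 - 6213) = 3 - sqrt(-412) = 3 - 2*I*sqrt(103) ≈ 3.0 - 20.298*I)
(3284*(-8) - 48941)*(N(-125, B(-11)) + J) = (3284*(-8) - 48941)*(113 + (3 - 2*I*sqrt(103))) = (-26272 - 48941)*(116 - 2*I*sqrt(103)) = -75213*(116 - 2*I*sqrt(103)) = -8724708 + 150426*I*sqrt(103)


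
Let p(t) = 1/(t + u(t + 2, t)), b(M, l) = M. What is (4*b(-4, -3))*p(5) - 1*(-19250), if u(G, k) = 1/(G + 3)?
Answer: 981590/51 ≈ 19247.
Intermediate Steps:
u(G, k) = 1/(3 + G)
p(t) = 1/(t + 1/(5 + t)) (p(t) = 1/(t + 1/(3 + (t + 2))) = 1/(t + 1/(3 + (2 + t))) = 1/(t + 1/(5 + t)))
(4*b(-4, -3))*p(5) - 1*(-19250) = (4*(-4))*((5 + 5)/(1 + 5*(5 + 5))) - 1*(-19250) = -16*10/(1 + 5*10) + 19250 = -16*10/(1 + 50) + 19250 = -16*10/51 + 19250 = -160/51 + 19250 = 981590/51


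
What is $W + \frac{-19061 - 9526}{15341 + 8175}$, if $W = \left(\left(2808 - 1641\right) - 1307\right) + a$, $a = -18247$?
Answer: $- \frac{432417279}{23516} \approx -18388.0$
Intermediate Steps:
$W = -18387$ ($W = \left(\left(2808 - 1641\right) - 1307\right) - 18247 = \left(1167 - 1307\right) - 18247 = -140 - 18247 = -18387$)
$W + \frac{-19061 - 9526}{15341 + 8175} = -18387 + \frac{-19061 - 9526}{15341 + 8175} = -18387 - \frac{28587}{23516} = - \frac{432417279}{23516}$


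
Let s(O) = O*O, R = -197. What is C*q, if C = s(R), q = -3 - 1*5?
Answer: -310472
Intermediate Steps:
s(O) = O²
q = -8 (q = -3 - 5 = -8)
C = 38809 (C = (-197)² = 38809)
C*q = 38809*(-8) = -310472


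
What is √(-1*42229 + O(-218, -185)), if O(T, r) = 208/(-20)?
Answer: I*√1055985/5 ≈ 205.52*I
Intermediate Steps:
O(T, r) = -52/5 (O(T, r) = 208*(-1/20) = -52/5)
√(-1*42229 + O(-218, -185)) = √(-1*42229 - 52/5) = √(-42229 - 52/5) = √(-211197/5) = I*√1055985/5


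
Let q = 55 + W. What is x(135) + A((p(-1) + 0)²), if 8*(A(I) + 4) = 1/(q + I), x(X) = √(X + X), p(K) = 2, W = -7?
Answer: -1663/416 + 3*√30 ≈ 12.434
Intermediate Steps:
x(X) = √2*√X (x(X) = √(2*X) = √2*√X)
q = 48 (q = 55 - 7 = 48)
A(I) = -4 + 1/(8*(48 + I))
x(135) + A((p(-1) + 0)²) = √2*√135 + (-1535 - 32*(2 + 0)²)/(8*(48 + (2 + 0)²)) = √2*(3*√15) + (-1535 - 32*2²)/(8*(48 + 2²)) = 3*√30 + (-1535 - 32*4)/(8*(48 + 4)) = 3*√30 + (⅛)*(-1535 - 128)/52 = 3*√30 + (⅛)*(1/52)*(-1663) = 3*√30 - 1663/416 = -1663/416 + 3*√30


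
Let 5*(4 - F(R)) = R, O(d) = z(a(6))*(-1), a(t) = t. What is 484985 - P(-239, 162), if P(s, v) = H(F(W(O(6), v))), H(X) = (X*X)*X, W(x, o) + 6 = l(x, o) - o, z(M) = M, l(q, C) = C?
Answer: 60605549/125 ≈ 4.8484e+5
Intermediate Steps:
O(d) = -6 (O(d) = 6*(-1) = -6)
W(x, o) = -6 (W(x, o) = -6 + (o - o) = -6 + 0 = -6)
F(R) = 4 - R/5
H(X) = X³ (H(X) = X²*X = X³)
P(s, v) = 17576/125 (P(s, v) = (4 - ⅕*(-6))³ = (4 + 6/5)³ = (26/5)³ = 17576/125)
484985 - P(-239, 162) = 484985 - 1*17576/125 = 484985 - 17576/125 = 60605549/125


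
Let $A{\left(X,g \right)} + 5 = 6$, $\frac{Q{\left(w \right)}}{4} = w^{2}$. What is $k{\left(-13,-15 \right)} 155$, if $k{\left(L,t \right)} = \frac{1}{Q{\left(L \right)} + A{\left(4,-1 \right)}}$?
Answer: $\frac{155}{677} \approx 0.22895$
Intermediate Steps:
$Q{\left(w \right)} = 4 w^{2}$
$A{\left(X,g \right)} = 1$ ($A{\left(X,g \right)} = -5 + 6 = 1$)
$k{\left(L,t \right)} = \frac{1}{1 + 4 L^{2}}$ ($k{\left(L,t \right)} = \frac{1}{4 L^{2} + 1} = \frac{1}{1 + 4 L^{2}}$)
$k{\left(-13,-15 \right)} 155 = \frac{1}{1 + 4 \left(-13\right)^{2}} \cdot 155 = \frac{1}{1 + 4 \cdot 169} \cdot 155 = \frac{1}{1 + 676} \cdot 155 = \frac{1}{677} \cdot 155 = \frac{155}{677}$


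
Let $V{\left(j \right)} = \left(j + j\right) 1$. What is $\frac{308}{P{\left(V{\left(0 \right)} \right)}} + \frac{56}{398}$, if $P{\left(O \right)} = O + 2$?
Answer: $\frac{30674}{199} \approx 154.14$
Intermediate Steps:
$V{\left(j \right)} = 2 j$ ($V{\left(j \right)} = 2 j 1 = 2 j$)
$P{\left(O \right)} = 2 + O$
$\frac{308}{P{\left(V{\left(0 \right)} \right)}} + \frac{56}{398} = \frac{308}{2 + 2 \cdot 0} + \frac{56}{398} = \frac{308}{2 + 0} + 56 \cdot \frac{1}{398} = \frac{308}{2} + \frac{28}{199} = 308 \cdot \frac{1}{2} + \frac{28}{199} = 154 + \frac{28}{199} = \frac{30674}{199}$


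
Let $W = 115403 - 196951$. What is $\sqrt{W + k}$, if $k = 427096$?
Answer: $14 \sqrt{1763} \approx 587.83$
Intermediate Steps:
$W = -81548$
$\sqrt{W + k} = \sqrt{-81548 + 427096} = \sqrt{345548} = 14 \sqrt{1763}$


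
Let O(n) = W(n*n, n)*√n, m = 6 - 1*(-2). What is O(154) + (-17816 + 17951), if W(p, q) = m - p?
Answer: 135 - 23708*√154 ≈ -2.9407e+5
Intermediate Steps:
m = 8 (m = 6 + 2 = 8)
W(p, q) = 8 - p
O(n) = √n*(8 - n²) (O(n) = (8 - n*n)*√n = (8 - n²)*√n = √n*(8 - n²))
O(154) + (-17816 + 17951) = √154*(8 - 1*154²) + (-17816 + 17951) = √154*(8 - 1*23716) + 135 = √154*(8 - 23716) + 135 = √154*(-23708) + 135 = -23708*√154 + 135 = 135 - 23708*√154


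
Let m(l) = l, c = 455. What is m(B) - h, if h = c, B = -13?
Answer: -468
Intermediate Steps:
h = 455
m(B) - h = -13 - 1*455 = -13 - 455 = -468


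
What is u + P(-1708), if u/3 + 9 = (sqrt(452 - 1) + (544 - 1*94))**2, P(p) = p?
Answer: 607118 + 2700*sqrt(451) ≈ 6.6446e+5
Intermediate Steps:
u = -27 + 3*(450 + sqrt(451))**2 (u = -27 + 3*(sqrt(452 - 1) + (544 - 1*94))**2 = -27 + 3*(sqrt(451) + (544 - 94))**2 = -27 + 3*(sqrt(451) + 450)**2 = -27 + 3*(450 + sqrt(451))**2 ≈ 6.6617e+5)
u + P(-1708) = (608826 + 2700*sqrt(451)) - 1708 = 607118 + 2700*sqrt(451)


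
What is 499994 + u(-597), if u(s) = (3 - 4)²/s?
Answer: 298496417/597 ≈ 4.9999e+5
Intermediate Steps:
u(s) = 1/s (u(s) = (-1)²/s = 1/s)
499994 + u(-597) = 499994 + 1/(-597) = 499994 - 1/597 = 298496417/597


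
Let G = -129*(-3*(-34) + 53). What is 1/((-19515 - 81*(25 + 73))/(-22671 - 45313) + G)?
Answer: -67984/1359312627 ≈ -5.0014e-5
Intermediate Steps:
G = -19995 (G = -129*(102 + 53) = -129*155 = -19995)
1/((-19515 - 81*(25 + 73))/(-22671 - 45313) + G) = 1/((-19515 - 81*(25 + 73))/(-22671 - 45313) - 19995) = 1/((-19515 - 81*98)/(-67984) - 19995) = 1/((-19515 - 7938)*(-1/67984) - 19995) = 1/(-27453*(-1/67984) - 19995) = 1/(27453/67984 - 19995) = 1/(-1359312627/67984) = -67984/1359312627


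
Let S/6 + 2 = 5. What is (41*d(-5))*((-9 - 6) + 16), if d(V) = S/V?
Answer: -738/5 ≈ -147.60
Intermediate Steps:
S = 18 (S = -12 + 6*5 = -12 + 30 = 18)
d(V) = 18/V
(41*d(-5))*((-9 - 6) + 16) = (41*(18/(-5)))*((-9 - 6) + 16) = (41*(18*(-⅕)))*(-15 + 16) = (41*(-18/5))*1 = -738/5*1 = -738/5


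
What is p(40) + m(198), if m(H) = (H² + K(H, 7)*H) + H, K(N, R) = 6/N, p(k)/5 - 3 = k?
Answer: 39623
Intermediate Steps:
p(k) = 15 + 5*k
m(H) = 6 + H + H² (m(H) = (H² + (6/H)*H) + H = (H² + 6) + H = (6 + H²) + H = 6 + H + H²)
p(40) + m(198) = (15 + 5*40) + (6 + 198*(1 + 198)) = (15 + 200) + (6 + 198*199) = 215 + (6 + 39402) = 215 + 39408 = 39623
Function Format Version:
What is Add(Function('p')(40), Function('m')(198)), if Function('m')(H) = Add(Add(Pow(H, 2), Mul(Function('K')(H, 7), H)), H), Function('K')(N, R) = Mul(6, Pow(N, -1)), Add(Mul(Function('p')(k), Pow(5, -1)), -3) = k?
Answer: 39623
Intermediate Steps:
Function('p')(k) = Add(15, Mul(5, k))
Function('m')(H) = Add(6, H, Pow(H, 2)) (Function('m')(H) = Add(Add(Pow(H, 2), Mul(Mul(6, Pow(H, -1)), H)), H) = Add(Add(Pow(H, 2), 6), H) = Add(Add(6, Pow(H, 2)), H) = Add(6, H, Pow(H, 2)))
Add(Function('p')(40), Function('m')(198)) = Add(Add(15, Mul(5, 40)), Add(6, Mul(198, Add(1, 198)))) = Add(Add(15, 200), Add(6, Mul(198, 199))) = Add(215, Add(6, 39402)) = Add(215, 39408) = 39623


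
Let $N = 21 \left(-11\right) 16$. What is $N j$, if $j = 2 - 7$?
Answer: $18480$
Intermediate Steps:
$N = -3696$ ($N = \left(-231\right) 16 = -3696$)
$j = -5$ ($j = 2 - 7 = -5$)
$N j = \left(-3696\right) \left(-5\right) = 18480$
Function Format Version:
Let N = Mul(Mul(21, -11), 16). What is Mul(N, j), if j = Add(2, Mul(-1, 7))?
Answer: 18480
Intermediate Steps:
N = -3696 (N = Mul(-231, 16) = -3696)
j = -5 (j = Add(2, -7) = -5)
Mul(N, j) = Mul(-3696, -5) = 18480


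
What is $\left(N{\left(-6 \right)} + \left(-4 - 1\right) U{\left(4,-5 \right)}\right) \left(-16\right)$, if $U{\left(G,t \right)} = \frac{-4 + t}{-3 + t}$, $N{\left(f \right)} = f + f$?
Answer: $282$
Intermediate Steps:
$N{\left(f \right)} = 2 f$
$U{\left(G,t \right)} = \frac{-4 + t}{-3 + t}$
$\left(N{\left(-6 \right)} + \left(-4 - 1\right) U{\left(4,-5 \right)}\right) \left(-16\right) = \left(2 \left(-6\right) + \left(-4 - 1\right) \frac{-4 - 5}{-3 - 5}\right) \left(-16\right) = \left(-12 + \left(-4 - 1\right) \frac{1}{-8} \left(-9\right)\right) \left(-16\right) = \left(-12 - 5 \left(\left(- \frac{1}{8}\right) \left(-9\right)\right)\right) \left(-16\right) = \left(-12 - \frac{45}{8}\right) \left(-16\right) = \left(- \frac{141}{8}\right) \left(-16\right) = 282$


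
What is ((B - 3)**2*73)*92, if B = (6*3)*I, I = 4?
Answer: 31974876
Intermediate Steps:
B = 72 (B = (6*3)*4 = 18*4 = 72)
((B - 3)**2*73)*92 = ((72 - 3)**2*73)*92 = (69**2*73)*92 = (4761*73)*92 = 347553*92 = 31974876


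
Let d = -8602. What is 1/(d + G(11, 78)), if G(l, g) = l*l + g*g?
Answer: -1/2397 ≈ -0.00041719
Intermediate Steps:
G(l, g) = g² + l² (G(l, g) = l² + g² = g² + l²)
1/(d + G(11, 78)) = 1/(-8602 + (78² + 11²)) = 1/(-8602 + (6084 + 121)) = 1/(-8602 + 6205) = 1/(-2397) = -1/2397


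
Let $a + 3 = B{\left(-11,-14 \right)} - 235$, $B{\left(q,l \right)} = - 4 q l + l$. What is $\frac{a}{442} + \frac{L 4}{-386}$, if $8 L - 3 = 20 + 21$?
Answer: $- \frac{86193}{42653} \approx -2.0208$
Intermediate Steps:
$L = \frac{11}{2}$ ($L = \frac{3}{8} + \frac{20 + 21}{8} = \frac{3}{8} + \frac{1}{8} \cdot 41 = \frac{3}{8} + \frac{41}{8} = \frac{11}{2} \approx 5.5$)
$B{\left(q,l \right)} = l - 4 l q$ ($B{\left(q,l \right)} = - 4 l q + l = l - 4 l q$)
$a = -868$ ($a = -3 - \left(235 + 14 \left(1 - -44\right)\right) = -3 - \left(235 + 14 \left(1 + 44\right)\right) = -3 - 865 = -868$)
$\frac{a}{442} + \frac{L 4}{-386} = - \frac{868}{442} + \frac{\frac{11}{2} \cdot 4}{-386} = \left(-868\right) \frac{1}{442} + 22 \left(- \frac{1}{386}\right) = - \frac{434}{221} - \frac{11}{193} = - \frac{86193}{42653}$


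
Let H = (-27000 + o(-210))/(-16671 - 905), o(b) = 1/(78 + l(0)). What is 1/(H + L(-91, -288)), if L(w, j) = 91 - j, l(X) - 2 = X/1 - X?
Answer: 1406080/535064319 ≈ 0.0026279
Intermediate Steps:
l(X) = 2 (l(X) = 2 + (X/1 - X) = 2 + (X*1 - X) = 2 + (X - X) = 2 + 0 = 2)
o(b) = 1/80 (o(b) = 1/(78 + 2) = 1/80)
H = 2159999/1406080 (H = (-27000 + 1/80)/(-16671 - 905) = -2159999/80/(-17576) = -2159999/80*(-1/17576) = 2159999/1406080 ≈ 1.5362)
1/(H + L(-91, -288)) = 1/(2159999/1406080 + (91 - 1*(-288))) = 1/(2159999/1406080 + (91 + 288)) = 1/(2159999/1406080 + 379) = 1/(535064319/1406080) = 1406080/535064319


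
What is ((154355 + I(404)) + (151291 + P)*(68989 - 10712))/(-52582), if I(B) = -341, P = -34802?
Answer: -6788783467/52582 ≈ -1.2911e+5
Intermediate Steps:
((154355 + I(404)) + (151291 + P)*(68989 - 10712))/(-52582) = ((154355 - 341) + (151291 - 34802)*(68989 - 10712))/(-52582) = (154014 + 116489*58277)*(-1/52582) = (154014 + 6788629453)*(-1/52582) = 6788783467*(-1/52582) = -6788783467/52582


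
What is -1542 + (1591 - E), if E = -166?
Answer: 215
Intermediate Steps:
-1542 + (1591 - E) = -1542 + (1591 - 1*(-166)) = -1542 + (1591 + 166) = -1542 + 1757 = 215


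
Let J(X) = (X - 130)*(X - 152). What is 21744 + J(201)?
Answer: 25223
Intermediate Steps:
J(X) = (-152 + X)*(-130 + X) (J(X) = (-130 + X)*(-152 + X) = (-152 + X)*(-130 + X))
21744 + J(201) = 21744 + (19760 + 201² - 282*201) = 21744 + (19760 + 40401 - 56682) = 21744 + 3479 = 25223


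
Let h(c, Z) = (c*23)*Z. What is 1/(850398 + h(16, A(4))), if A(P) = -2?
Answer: 1/849662 ≈ 1.1769e-6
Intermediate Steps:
h(c, Z) = 23*Z*c (h(c, Z) = (23*c)*Z = 23*Z*c)
1/(850398 + h(16, A(4))) = 1/(850398 + 23*(-2)*16) = 1/(850398 - 736) = 1/849662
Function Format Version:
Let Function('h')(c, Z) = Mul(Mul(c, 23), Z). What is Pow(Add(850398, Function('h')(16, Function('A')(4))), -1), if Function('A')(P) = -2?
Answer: Rational(1, 849662) ≈ 1.1769e-6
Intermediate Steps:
Function('h')(c, Z) = Mul(23, Z, c) (Function('h')(c, Z) = Mul(Mul(23, c), Z) = Mul(23, Z, c))
Pow(Add(850398, Function('h')(16, Function('A')(4))), -1) = Pow(Add(850398, Mul(23, -2, 16)), -1) = Pow(Add(850398, -736), -1) = Pow(849662, -1) = Rational(1, 849662)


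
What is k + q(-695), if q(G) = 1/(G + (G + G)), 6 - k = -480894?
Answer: 1002676499/2085 ≈ 4.8090e+5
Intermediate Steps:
k = 480900 (k = 6 - 1*(-480894) = 6 + 480894 = 480900)
q(G) = 1/(3*G) (q(G) = 1/(G + 2*G) = 1/(3*G))
k + q(-695) = 480900 + (⅓)/(-695) = 480900 + (⅓)*(-1/695) = 480900 - 1/2085 = 1002676499/2085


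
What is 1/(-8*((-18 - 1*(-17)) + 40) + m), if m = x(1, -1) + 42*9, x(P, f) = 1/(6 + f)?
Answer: 5/331 ≈ 0.015106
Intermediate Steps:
m = 1891/5 (m = 1/(6 - 1) + 42*9 = 1/5 + 378 = ⅕ + 378 = 1891/5 ≈ 378.20)
1/(-8*((-18 - 1*(-17)) + 40) + m) = 1/(-8*((-18 - 1*(-17)) + 40) + 1891/5) = 1/(-8*((-18 + 17) + 40) + 1891/5) = 1/(-8*(-1 + 40) + 1891/5) = 1/(-8*39 + 1891/5) = 1/(-312 + 1891/5) = 1/(331/5) = 5/331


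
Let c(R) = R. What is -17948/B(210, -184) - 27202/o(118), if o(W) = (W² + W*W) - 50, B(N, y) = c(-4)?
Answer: 62351212/13899 ≈ 4486.0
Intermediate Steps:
B(N, y) = -4
o(W) = -50 + 2*W² (o(W) = (W² + W²) - 50 = 2*W² - 50 = -50 + 2*W²)
-17948/B(210, -184) - 27202/o(118) = -17948/(-4) - 27202/(-50 + 2*118²) = -17948*(-¼) - 27202/(-50 + 2*13924) = 4487 - 27202/(-50 + 27848) = 4487 - 27202/27798 = 4487 - 27202*1/27798 = 4487 - 13601/13899 = 62351212/13899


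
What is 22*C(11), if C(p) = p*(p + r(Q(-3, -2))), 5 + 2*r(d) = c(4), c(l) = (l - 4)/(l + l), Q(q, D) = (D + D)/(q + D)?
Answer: 2057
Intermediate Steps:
Q(q, D) = 2*D/(D + q) (Q(q, D) = (2*D)/(D + q) = 2*D/(D + q))
c(l) = (-4 + l)/(2*l) (c(l) = (-4 + l)/((2*l)) = (-4 + l)*(1/(2*l)) = (-4 + l)/(2*l))
r(d) = -5/2 (r(d) = -5/2 + ((1/2)*(-4 + 4)/4)/2 = -5/2 + ((1/2)*(1/4)*0)/2 = -5/2 + (1/2)*0 = -5/2 + 0 = -5/2)
C(p) = p*(-5/2 + p) (C(p) = p*(p - 5/2) = p*(-5/2 + p))
22*C(11) = 22*((1/2)*11*(-5 + 2*11)) = 22*((1/2)*11*(-5 + 22)) = 22*((1/2)*11*17) = 22*(187/2) = 2057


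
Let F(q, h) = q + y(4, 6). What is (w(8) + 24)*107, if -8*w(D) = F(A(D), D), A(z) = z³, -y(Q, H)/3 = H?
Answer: -16157/4 ≈ -4039.3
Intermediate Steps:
y(Q, H) = -3*H
F(q, h) = -18 + q (F(q, h) = q - 3*6 = q - 18 = -18 + q)
w(D) = 9/4 - D³/8 (w(D) = -(-18 + D³)/8 = 9/4 - D³/8)
(w(8) + 24)*107 = ((9/4 - ⅛*8³) + 24)*107 = ((9/4 - ⅛*512) + 24)*107 = ((9/4 - 64) + 24)*107 = (-247/4 + 24)*107 = -151/4*107 = -16157/4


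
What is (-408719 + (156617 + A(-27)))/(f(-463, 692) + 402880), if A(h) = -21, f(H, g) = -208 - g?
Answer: -252123/401980 ≈ -0.62720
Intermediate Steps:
(-408719 + (156617 + A(-27)))/(f(-463, 692) + 402880) = (-408719 + (156617 - 21))/((-208 - 1*692) + 402880) = (-408719 + 156596)/((-208 - 692) + 402880) = -252123/(-900 + 402880) = -252123/401980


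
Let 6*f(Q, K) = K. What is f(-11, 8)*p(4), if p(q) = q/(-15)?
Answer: -16/45 ≈ -0.35556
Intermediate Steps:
p(q) = -q/15 (p(q) = q*(-1/15) = -q/15)
f(Q, K) = K/6
f(-11, 8)*p(4) = ((⅙)*8)*(-1/15*4) = (4/3)*(-4/15) = -16/45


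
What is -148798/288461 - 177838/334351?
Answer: -101050087416/96447223811 ≈ -1.0477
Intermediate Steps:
-148798/288461 - 177838/334351 = -101050087416/96447223811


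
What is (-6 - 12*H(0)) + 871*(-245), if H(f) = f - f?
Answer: -213401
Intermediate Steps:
H(f) = 0
(-6 - 12*H(0)) + 871*(-245) = (-6 - 12*0) + 871*(-245) = (-6 + 0) - 213395 = -6 - 213395 = -213401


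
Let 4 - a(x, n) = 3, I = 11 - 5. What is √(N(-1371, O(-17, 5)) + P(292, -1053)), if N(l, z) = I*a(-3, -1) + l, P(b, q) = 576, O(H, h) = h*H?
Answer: I*√789 ≈ 28.089*I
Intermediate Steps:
O(H, h) = H*h
I = 6
a(x, n) = 1 (a(x, n) = 4 - 1*3 = 4 - 3 = 1)
N(l, z) = 6 + l (N(l, z) = 6*1 + l = 6 + l)
√(N(-1371, O(-17, 5)) + P(292, -1053)) = √((6 - 1371) + 576) = √(-1365 + 576) = √(-789) = I*√789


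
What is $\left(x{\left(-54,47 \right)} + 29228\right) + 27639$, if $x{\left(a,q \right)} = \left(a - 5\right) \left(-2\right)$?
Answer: $56985$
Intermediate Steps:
$x{\left(a,q \right)} = 10 - 2 a$ ($x{\left(a,q \right)} = \left(-5 + a\right) \left(-2\right) = 10 - 2 a$)
$\left(x{\left(-54,47 \right)} + 29228\right) + 27639 = \left(\left(10 - -108\right) + 29228\right) + 27639 = \left(\left(10 + 108\right) + 29228\right) + 27639 = \left(118 + 29228\right) + 27639 = 29346 + 27639 = 56985$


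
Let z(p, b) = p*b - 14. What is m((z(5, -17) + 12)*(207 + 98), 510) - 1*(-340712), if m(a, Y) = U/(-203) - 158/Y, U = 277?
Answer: 17636870008/51765 ≈ 3.4071e+5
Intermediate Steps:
z(p, b) = -14 + b*p (z(p, b) = b*p - 14 = -14 + b*p)
m(a, Y) = -277/203 - 158/Y (m(a, Y) = 277/(-203) - 158/Y = 277*(-1/203) - 158/Y = -277/203 - 158/Y)
m((z(5, -17) + 12)*(207 + 98), 510) - 1*(-340712) = (-277/203 - 158/510) - 1*(-340712) = (-277/203 - 158*1/510) + 340712 = (-277/203 - 79/255) + 340712 = -86672/51765 + 340712 = 17636870008/51765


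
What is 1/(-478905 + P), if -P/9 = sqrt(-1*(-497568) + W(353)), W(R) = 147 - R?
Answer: -159635/76436570901 + sqrt(497362)/25478856967 ≈ -2.0608e-6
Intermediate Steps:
P = -9*sqrt(497362) (P = -9*sqrt(-1*(-497568) + (147 - 1*353)) = -9*sqrt(497568 + (147 - 353)) = -9*sqrt(497568 - 206) = -9*sqrt(497362) ≈ -6347.1)
1/(-478905 + P) = 1/(-478905 - 9*sqrt(497362))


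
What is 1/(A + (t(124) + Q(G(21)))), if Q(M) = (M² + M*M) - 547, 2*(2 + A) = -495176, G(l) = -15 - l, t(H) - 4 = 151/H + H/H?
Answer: -124/30446809 ≈ -4.0727e-6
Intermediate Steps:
t(H) = 5 + 151/H (t(H) = 4 + (151/H + H/H) = 4 + (151/H + 1) = 4 + (1 + 151/H) = 5 + 151/H)
A = -247590 (A = -2 + (½)*(-495176) = -2 - 247588 = -247590)
Q(M) = -547 + 2*M² (Q(M) = (M² + M²) - 547 = 2*M² - 547 = -547 + 2*M²)
1/(A + (t(124) + Q(G(21)))) = 1/(-247590 + ((5 + 151/124) + (-547 + 2*(-15 - 1*21)²))) = 1/(-247590 + ((5 + 151*(1/124)) + (-547 + 2*(-15 - 21)²))) = 1/(-247590 + ((5 + 151/124) + (-547 + 2*(-36)²))) = 1/(-247590 + (771/124 + (-547 + 2*1296))) = 1/(-247590 + (771/124 + (-547 + 2592))) = 1/(-247590 + (771/124 + 2045)) = 1/(-247590 + 254351/124) = 1/(-30446809/124) = -124/30446809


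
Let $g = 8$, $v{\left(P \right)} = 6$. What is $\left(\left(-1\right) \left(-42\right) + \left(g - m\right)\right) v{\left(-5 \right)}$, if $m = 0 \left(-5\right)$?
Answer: $300$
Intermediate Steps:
$m = 0$
$\left(\left(-1\right) \left(-42\right) + \left(g - m\right)\right) v{\left(-5 \right)} = \left(\left(-1\right) \left(-42\right) + \left(8 - 0\right)\right) 6 = \left(42 + \left(8 + 0\right)\right) 6 = \left(42 + 8\right) 6 = 50 \cdot 6 = 300$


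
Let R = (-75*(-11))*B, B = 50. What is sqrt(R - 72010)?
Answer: 2*I*sqrt(7690) ≈ 175.39*I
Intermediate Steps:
R = 41250 (R = -75*(-11)*50 = 825*50 = 41250)
sqrt(R - 72010) = sqrt(41250 - 72010) = sqrt(-30760) = 2*I*sqrt(7690)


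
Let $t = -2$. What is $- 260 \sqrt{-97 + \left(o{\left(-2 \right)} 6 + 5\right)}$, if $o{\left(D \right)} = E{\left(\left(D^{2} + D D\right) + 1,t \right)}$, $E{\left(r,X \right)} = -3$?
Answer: $- 260 i \sqrt{110} \approx - 2726.9 i$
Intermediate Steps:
$o{\left(D \right)} = -3$
$- 260 \sqrt{-97 + \left(o{\left(-2 \right)} 6 + 5\right)} = - 260 \sqrt{-97 + \left(\left(-3\right) 6 + 5\right)} = - 260 \sqrt{-97 + \left(-18 + 5\right)} = - 260 \sqrt{-97 - 13} = - 260 \sqrt{-110} = - 260 i \sqrt{110}$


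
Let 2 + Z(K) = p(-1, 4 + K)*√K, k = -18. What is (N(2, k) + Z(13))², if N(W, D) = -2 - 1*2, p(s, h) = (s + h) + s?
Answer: 2961 - 180*√13 ≈ 2312.0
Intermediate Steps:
p(s, h) = h + 2*s (p(s, h) = (h + s) + s = h + 2*s)
Z(K) = -2 + √K*(2 + K) (Z(K) = -2 + ((4 + K) + 2*(-1))*√K = -2 + ((4 + K) - 2)*√K = -2 + (2 + K)*√K = -2 + √K*(2 + K))
N(W, D) = -4 (N(W, D) = -2 - 2 = -4)
(N(2, k) + Z(13))² = (-4 + (-2 + √13*(2 + 13)))² = (-4 + (-2 + √13*15))² = (-4 + (-2 + 15*√13))² = (-6 + 15*√13)²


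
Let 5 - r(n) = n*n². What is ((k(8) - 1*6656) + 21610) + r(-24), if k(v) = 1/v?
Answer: 230265/8 ≈ 28783.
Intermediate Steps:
r(n) = 5 - n³ (r(n) = 5 - n*n² = 5 - n³)
((k(8) - 1*6656) + 21610) + r(-24) = ((1/8 - 1*6656) + 21610) + (5 - 1*(-24)³) = ((⅛ - 6656) + 21610) + (5 - 1*(-13824)) = (-53247/8 + 21610) + (5 + 13824) = 119633/8 + 13829 = 230265/8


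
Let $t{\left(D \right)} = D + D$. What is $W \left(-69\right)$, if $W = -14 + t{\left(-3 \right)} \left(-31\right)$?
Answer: $-11868$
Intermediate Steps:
$t{\left(D \right)} = 2 D$
$W = 172$ ($W = -14 + 2 \left(-3\right) \left(-31\right) = -14 - -186 = -14 + 186 = 172$)
$W \left(-69\right) = 172 \left(-69\right) = -11868$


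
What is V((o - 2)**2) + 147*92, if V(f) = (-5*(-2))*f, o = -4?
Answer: 13884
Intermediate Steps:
V(f) = 10*f
V((o - 2)**2) + 147*92 = 10*(-4 - 2)**2 + 147*92 = 10*(-6)**2 + 13524 = 10*36 + 13524 = 360 + 13524 = 13884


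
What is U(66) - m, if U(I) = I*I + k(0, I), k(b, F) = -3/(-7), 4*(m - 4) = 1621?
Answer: 110521/28 ≈ 3947.2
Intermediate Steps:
m = 1637/4 (m = 4 + (¼)*1621 = 4 + 1621/4 = 1637/4 ≈ 409.25)
k(b, F) = 3/7 (k(b, F) = -3*(-⅐) = 3/7)
U(I) = 3/7 + I² (U(I) = I*I + 3/7 = I² + 3/7 = 3/7 + I²)
U(66) - m = (3/7 + 66²) - 1*1637/4 = (3/7 + 4356) - 1637/4 = 30495/7 - 1637/4 = 110521/28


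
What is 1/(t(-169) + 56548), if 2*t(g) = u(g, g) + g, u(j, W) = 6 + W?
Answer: 1/56382 ≈ 1.7736e-5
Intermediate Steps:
t(g) = 3 + g (t(g) = ((6 + g) + g)/2 = (6 + 2*g)/2 = 3 + g)
1/(t(-169) + 56548) = 1/((3 - 169) + 56548) = 1/(-166 + 56548) = 1/56382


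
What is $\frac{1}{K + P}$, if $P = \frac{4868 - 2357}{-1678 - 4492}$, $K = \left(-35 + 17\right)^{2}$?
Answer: $\frac{6170}{1996569} \approx 0.0030903$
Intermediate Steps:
$K = 324$ ($K = \left(-18\right)^{2} = 324$)
$P = - \frac{2511}{6170}$ ($P = \frac{2511}{-6170} = 2511 \left(- \frac{1}{6170}\right) = - \frac{2511}{6170} \approx -0.40697$)
$\frac{1}{K + P} = \frac{1}{324 - \frac{2511}{6170}} = \frac{1}{\frac{1996569}{6170}} = \frac{6170}{1996569}$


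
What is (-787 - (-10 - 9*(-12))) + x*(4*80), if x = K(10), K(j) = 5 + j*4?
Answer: 13515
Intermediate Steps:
K(j) = 5 + 4*j
x = 45 (x = 5 + 4*10 = 5 + 40 = 45)
(-787 - (-10 - 9*(-12))) + x*(4*80) = (-787 - (-10 - 9*(-12))) + 45*(4*80) = (-787 - (-10 + 108)) + 45*320 = (-787 - 1*98) + 14400 = (-787 - 98) + 14400 = -885 + 14400 = 13515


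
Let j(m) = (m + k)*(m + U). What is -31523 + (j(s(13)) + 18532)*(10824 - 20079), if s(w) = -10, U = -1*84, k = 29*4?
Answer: -79328363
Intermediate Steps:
k = 116
U = -84
j(m) = (-84 + m)*(116 + m) (j(m) = (m + 116)*(m - 84) = (116 + m)*(-84 + m) = (-84 + m)*(116 + m))
-31523 + (j(s(13)) + 18532)*(10824 - 20079) = -31523 + ((-9744 + (-10)**2 + 32*(-10)) + 18532)*(10824 - 20079) = -31523 + ((-9744 + 100 - 320) + 18532)*(-9255) = -31523 + (-9964 + 18532)*(-9255) = -31523 + 8568*(-9255) = -31523 - 79296840 = -79328363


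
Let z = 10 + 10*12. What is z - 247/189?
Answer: 24323/189 ≈ 128.69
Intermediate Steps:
z = 130 (z = 10 + 120 = 130)
z - 247/189 = 130 - 247/189 = 24323/189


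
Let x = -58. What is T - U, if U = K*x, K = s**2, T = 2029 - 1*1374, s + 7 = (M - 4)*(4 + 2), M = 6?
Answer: 2105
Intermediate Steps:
s = 5 (s = -7 + (6 - 4)*(4 + 2) = -7 + 2*6 = -7 + 12 = 5)
T = 655 (T = 2029 - 1374 = 655)
K = 25 (K = 5**2 = 25)
U = -1450 (U = 25*(-58) = -1450)
T - U = 655 - 1*(-1450) = 655 + 1450 = 2105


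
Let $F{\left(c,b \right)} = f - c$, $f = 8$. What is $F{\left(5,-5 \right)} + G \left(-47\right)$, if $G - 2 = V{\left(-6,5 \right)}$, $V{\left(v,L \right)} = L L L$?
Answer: $-5966$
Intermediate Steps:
$V{\left(v,L \right)} = L^{3}$ ($V{\left(v,L \right)} = L^{2} L = L^{3}$)
$G = 127$ ($G = 2 + 5^{3} = 2 + 125 = 127$)
$F{\left(c,b \right)} = 8 - c$
$F{\left(5,-5 \right)} + G \left(-47\right) = \left(8 - 5\right) + 127 \left(-47\right) = \left(8 - 5\right) - 5969 = 3 - 5969 = -5966$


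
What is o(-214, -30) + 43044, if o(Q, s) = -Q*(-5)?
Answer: 41974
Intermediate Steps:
o(Q, s) = 5*Q
o(-214, -30) + 43044 = 5*(-214) + 43044 = -1070 + 43044 = 41974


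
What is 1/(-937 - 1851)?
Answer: -1/2788 ≈ -0.00035868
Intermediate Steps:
1/(-937 - 1851) = 1/(-2788) = -1/2788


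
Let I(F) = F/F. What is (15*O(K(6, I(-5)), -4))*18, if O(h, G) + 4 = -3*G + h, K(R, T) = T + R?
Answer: 4050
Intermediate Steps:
I(F) = 1
K(R, T) = R + T
O(h, G) = -4 + h - 3*G (O(h, G) = -4 + (-3*G + h) = -4 + (h - 3*G) = -4 + h - 3*G)
(15*O(K(6, I(-5)), -4))*18 = (15*(-4 + (6 + 1) - 3*(-4)))*18 = (15*(-4 + 7 + 12))*18 = (15*15)*18 = 225*18 = 4050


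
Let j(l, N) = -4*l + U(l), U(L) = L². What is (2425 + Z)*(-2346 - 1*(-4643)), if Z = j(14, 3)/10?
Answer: 5602383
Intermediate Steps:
j(l, N) = l² - 4*l (j(l, N) = -4*l + l² = l² - 4*l)
Z = 14 (Z = (14*(-4 + 14))/10 = (14*10)*(⅒) = 140*(⅒) = 14)
(2425 + Z)*(-2346 - 1*(-4643)) = (2425 + 14)*(-2346 - 1*(-4643)) = 2439*(-2346 + 4643) = 2439*2297 = 5602383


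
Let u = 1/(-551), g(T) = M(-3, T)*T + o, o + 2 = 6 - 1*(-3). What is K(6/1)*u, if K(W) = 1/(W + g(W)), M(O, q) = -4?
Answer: 1/6061 ≈ 0.00016499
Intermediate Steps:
o = 7 (o = -2 + (6 - 1*(-3)) = -2 + (6 + 3) = -2 + 9 = 7)
g(T) = 7 - 4*T (g(T) = -4*T + 7 = 7 - 4*T)
u = -1/551 ≈ -0.0018149
K(W) = 1/(7 - 3*W) (K(W) = 1/(W + (7 - 4*W)) = 1/(7 - 3*W))
K(6/1)*u = -1/551/(7 - 18/1) = -1/551/(7 - 18) = -1/551/(-11) = -1/11*(-1/551) = 1/6061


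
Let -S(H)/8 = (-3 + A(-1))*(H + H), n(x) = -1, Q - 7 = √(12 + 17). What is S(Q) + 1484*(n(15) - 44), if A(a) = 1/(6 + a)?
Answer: -332332/5 + 224*√29/5 ≈ -66225.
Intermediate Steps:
Q = 7 + √29 (Q = 7 + √(12 + 17) = 7 + √29 ≈ 12.385)
S(H) = 224*H/5 (S(H) = -8*(-3 + 1/(6 - 1))*(H + H) = -8*(-3 + 1/5)*2*H = -8*(-3 + ⅕)*2*H = -(-112)*2*H/5 = -(-224)*H/5 = 224*H/5)
S(Q) + 1484*(n(15) - 44) = 224*(7 + √29)/5 + 1484*(-1 - 44) = (1568/5 + 224*√29/5) + 1484*(-45) = (1568/5 + 224*√29/5) - 66780 = -332332/5 + 224*√29/5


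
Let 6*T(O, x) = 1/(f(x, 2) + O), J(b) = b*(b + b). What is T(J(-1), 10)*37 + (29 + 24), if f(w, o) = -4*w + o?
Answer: 11411/216 ≈ 52.829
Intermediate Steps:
f(w, o) = o - 4*w
J(b) = 2*b² (J(b) = b*(2*b) = 2*b²)
T(O, x) = 1/(6*(2 + O - 4*x)) (T(O, x) = 1/(6*((2 - 4*x) + O)) = 1/(6*(2 + O - 4*x)))
T(J(-1), 10)*37 + (29 + 24) = (1/(6*(2 + 2*(-1)² - 4*10)))*37 + (29 + 24) = (1/(6*(2 + 2*1 - 40)))*37 + 53 = (1/(6*(2 + 2 - 40)))*37 + 53 = ((⅙)/(-36))*37 + 53 = ((⅙)*(-1/36))*37 + 53 = -1/216*37 + 53 = -37/216 + 53 = 11411/216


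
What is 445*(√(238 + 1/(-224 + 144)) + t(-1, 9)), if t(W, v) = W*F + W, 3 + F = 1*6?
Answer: -1780 + 89*√95195/4 ≈ 5084.9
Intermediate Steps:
F = 3 (F = -3 + 1*6 = -3 + 6 = 3)
t(W, v) = 4*W (t(W, v) = W*3 + W = 3*W + W = 4*W)
445*(√(238 + 1/(-224 + 144)) + t(-1, 9)) = 445*(√(238 + 1/(-224 + 144)) + 4*(-1)) = 445*(√(238 + 1/(-80)) - 4) = 445*(√(238 - 1/80) - 4) = 445*(√(19039/80) - 4) = 445*(√95195/20 - 4) = 445*(-4 + √95195/20) = -1780 + 89*√95195/4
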